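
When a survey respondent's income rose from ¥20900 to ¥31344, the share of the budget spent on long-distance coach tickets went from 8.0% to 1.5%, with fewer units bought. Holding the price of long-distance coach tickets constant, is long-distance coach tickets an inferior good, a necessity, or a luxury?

Quantity demanded falls as income rises, so η < 0.

inferior good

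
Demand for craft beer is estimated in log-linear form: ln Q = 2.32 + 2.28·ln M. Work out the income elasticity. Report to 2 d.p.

2.28

In a log-linear demand, the coefficient on ln M is the income elasticity.
So η = 2.28.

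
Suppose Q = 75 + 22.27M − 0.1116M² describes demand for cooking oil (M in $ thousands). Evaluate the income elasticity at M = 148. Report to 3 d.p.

-1.719

At M = 148: Q = 926.4736.
dQ/dM = 22.27 − 0.2232M = -10.76360.
η = (dQ/dM)·(M/Q) = -10.76360 × (148/926.4736) = -1.719.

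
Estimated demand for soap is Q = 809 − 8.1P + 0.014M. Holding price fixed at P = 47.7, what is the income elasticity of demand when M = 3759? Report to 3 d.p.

At P = 47.7, M = 3759: Q = 475.256.
Holding P constant, ∂Q/∂M = 0.014.
η_M = (∂Q/∂M)·(M/Q) = 0.014 × (3759/475.256) = 0.111.

0.111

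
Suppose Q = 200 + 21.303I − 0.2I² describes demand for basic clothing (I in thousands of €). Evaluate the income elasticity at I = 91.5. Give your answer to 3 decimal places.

-2.948

At I = 91.5: Q = 474.7745.
dQ/dI = 21.303 − 0.4I = -15.29700.
η = (dQ/dI)·(I/Q) = -15.29700 × (91.5/474.7745) = -2.948.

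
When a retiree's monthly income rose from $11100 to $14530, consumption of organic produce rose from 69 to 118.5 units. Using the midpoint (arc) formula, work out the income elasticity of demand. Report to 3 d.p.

1.973

ΔQ = 118.5 − 69 = 49.5; midpoint Q̄ = (69 + 118.5)/2 = 93.75.
ΔI = 14530 − 11100 = 3430; midpoint Ī = (11100 + 14530)/2 = 12815.
η = (ΔQ/Q̄) ÷ (ΔI/Ī) = (49.5/93.75) ÷ (3430/12815) = 1.973.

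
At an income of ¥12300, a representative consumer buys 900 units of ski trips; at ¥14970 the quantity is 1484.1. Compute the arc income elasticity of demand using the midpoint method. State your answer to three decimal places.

ΔQ = 1484.1 − 900 = 584.1; midpoint Q̄ = (900 + 1484.1)/2 = 1192.05.
ΔI = 14970 − 12300 = 2670; midpoint Ī = (12300 + 14970)/2 = 13635.
η = (ΔQ/Q̄) ÷ (ΔI/Ī) = (584.1/1192.05) ÷ (2670/13635) = 2.502.

2.502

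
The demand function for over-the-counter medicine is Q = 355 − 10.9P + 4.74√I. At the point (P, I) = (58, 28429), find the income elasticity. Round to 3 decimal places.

At P = 58, I = 28429: Q = 522.007.
Holding P constant, ∂Q/∂I = 4.74/(2√I) = 0.0140562.
η_I = (∂Q/∂I)·(I/Q) = 0.0140562 × (28429/522.007) = 0.766.

0.766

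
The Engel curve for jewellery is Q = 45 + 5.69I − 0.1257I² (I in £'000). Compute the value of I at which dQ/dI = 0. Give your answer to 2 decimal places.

22.63

dQ/dI = 5.69 − 0.2514I.
The good is inferior where dQ/dI < 0. Setting dQ/dI = 0 gives I = 5.69 / 0.2514 = 22.63.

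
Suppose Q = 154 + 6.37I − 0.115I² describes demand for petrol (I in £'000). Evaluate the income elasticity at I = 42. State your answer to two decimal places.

-0.63

At I = 42: Q = 218.6800.
dQ/dI = 6.37 − 0.23I = -3.29000.
η = (dQ/dI)·(I/Q) = -3.29000 × (42/218.6800) = -0.63.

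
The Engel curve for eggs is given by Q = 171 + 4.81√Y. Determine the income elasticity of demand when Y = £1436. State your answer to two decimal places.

0.26

At Y = 1436: Q = 353.273.
dQ/dY = 4.81/(2√Y) = 0.0634655 at this income.
η = (dQ/dY)·(Y/Q) = 0.0634655 × (1436/353.273) = 0.26.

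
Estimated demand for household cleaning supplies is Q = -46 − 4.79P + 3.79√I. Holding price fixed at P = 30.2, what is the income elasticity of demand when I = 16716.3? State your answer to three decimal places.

At P = 30.2, I = 16716.3: Q = 299.357.
Holding P constant, ∂Q/∂I = 3.79/(2√I) = 0.0146568.
η_I = (∂Q/∂I)·(I/Q) = 0.0146568 × (16716.3/299.357) = 0.818.

0.818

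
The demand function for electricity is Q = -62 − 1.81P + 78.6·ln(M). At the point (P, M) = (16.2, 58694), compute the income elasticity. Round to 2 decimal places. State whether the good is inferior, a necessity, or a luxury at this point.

At P = 16.2, M = 58694: Q = 771.713.
Holding P constant, ∂Q/∂M = 78.6/M = 0.00133915.
η_M = (∂Q/∂M)·(M/Q) = 0.00133915 × (58694/771.713) = 0.10.
Since 0 < η < 1, this is a necessity.

0.10 (necessity)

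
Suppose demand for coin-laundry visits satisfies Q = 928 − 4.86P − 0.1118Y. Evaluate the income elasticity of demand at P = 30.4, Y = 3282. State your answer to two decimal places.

-0.89

At P = 30.4, Y = 3282: Q = 413.328.
Holding P constant, ∂Q/∂Y = −0.1118.
η_Y = (∂Q/∂Y)·(Y/Q) = -0.1118 × (3282/413.328) = -0.89.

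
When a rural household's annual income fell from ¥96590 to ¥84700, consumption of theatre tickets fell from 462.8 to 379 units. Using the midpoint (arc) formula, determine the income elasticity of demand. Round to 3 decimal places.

ΔQ = 379 − 462.8 = -83.8; midpoint Q̄ = (462.8 + 379)/2 = 420.9.
ΔI = 84700 − 96590 = -11890; midpoint Ī = (96590 + 84700)/2 = 90645.
η = (ΔQ/Q̄) ÷ (ΔI/Ī) = (-83.8/420.9) ÷ (-11890/90645) = 1.518.

1.518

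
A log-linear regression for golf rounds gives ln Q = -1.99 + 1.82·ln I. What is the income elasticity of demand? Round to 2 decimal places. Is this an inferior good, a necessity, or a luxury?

In a log-linear demand, the coefficient on ln I is the income elasticity.
So η = 1.82.
η > 1 ⇒ luxury.

1.82 (luxury)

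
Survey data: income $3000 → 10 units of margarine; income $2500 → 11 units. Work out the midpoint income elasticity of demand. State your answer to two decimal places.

-0.52

ΔQ = 11 − 10 = 1; midpoint Q̄ = (10 + 11)/2 = 10.5.
ΔI = 2500 − 3000 = -500; midpoint Ī = (3000 + 2500)/2 = 2750.
η = (ΔQ/Q̄) ÷ (ΔI/Ī) = (1/10.5) ÷ (-500/2750) = -0.52.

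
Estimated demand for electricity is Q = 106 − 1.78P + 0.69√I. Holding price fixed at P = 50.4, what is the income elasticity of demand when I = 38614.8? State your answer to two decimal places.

0.45

At P = 50.4, I = 38614.8: Q = 151.877.
Holding P constant, ∂Q/∂I = 0.69/(2√I) = 0.00175567.
η_I = (∂Q/∂I)·(I/Q) = 0.00175567 × (38614.8/151.877) = 0.45.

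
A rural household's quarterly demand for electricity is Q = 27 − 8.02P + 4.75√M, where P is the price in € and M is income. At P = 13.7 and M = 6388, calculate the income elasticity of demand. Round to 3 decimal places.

At P = 13.7, M = 6388: Q = 296.770.
Holding P constant, ∂Q/∂M = 4.75/(2√M) = 0.0297154.
η_M = (∂Q/∂M)·(M/Q) = 0.0297154 × (6388/296.770) = 0.640.

0.640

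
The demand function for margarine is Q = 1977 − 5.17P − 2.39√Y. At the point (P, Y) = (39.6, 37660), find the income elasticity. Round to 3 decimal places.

At P = 39.6, Y = 37660: Q = 1308.460.
Holding P constant, ∂Q/∂Y = -2.39/(2√Y) = -0.00615783.
η_Y = (∂Q/∂Y)·(Y/Q) = -0.00615783 × (37660/1308.460) = -0.177.

-0.177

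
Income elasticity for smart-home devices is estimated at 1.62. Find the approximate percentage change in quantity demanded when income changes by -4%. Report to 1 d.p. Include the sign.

-6.5%

%ΔQ ≈ η × %ΔI = 1.62 × (-4%) = -6.5%.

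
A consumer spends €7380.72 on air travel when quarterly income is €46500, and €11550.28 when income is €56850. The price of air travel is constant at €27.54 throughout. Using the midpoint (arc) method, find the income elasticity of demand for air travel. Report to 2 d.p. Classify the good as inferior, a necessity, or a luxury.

2.20 (luxury)

With a constant price, Q₁ = 7380.72/27.54 = 268.000 and Q₂ = 11550.28/27.54 = 419.400 (equivalently, work directly with expenditure since P cancels).
Midpoint %ΔQ = (11550.28 − 7380.72)/9465.50 = 0.44050; midpoint %ΔI = (56850 − 46500)/51675 = 0.20029.
η = 0.44050 / 0.20029 = 2.20.
η > 1 ⇒ luxury.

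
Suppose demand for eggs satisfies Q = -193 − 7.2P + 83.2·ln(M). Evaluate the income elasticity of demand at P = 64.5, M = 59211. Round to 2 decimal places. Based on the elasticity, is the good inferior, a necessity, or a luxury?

At P = 64.5, M = 59211: Q = 256.873.
Holding P constant, ∂Q/∂M = 83.2/M = 0.00140514.
η_M = (∂Q/∂M)·(M/Q) = 0.00140514 × (59211/256.873) = 0.32.
Since 0 < η < 1, this is a necessity.

0.32 (necessity)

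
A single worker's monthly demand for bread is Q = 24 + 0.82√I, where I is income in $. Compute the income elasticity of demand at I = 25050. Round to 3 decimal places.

At I = 25050: Q = 153.783.
dQ/dI = 0.82/(2√I) = 0.00259048 at this income.
η = (dQ/dI)·(I/Q) = 0.00259048 × (25050/153.783) = 0.422.

0.422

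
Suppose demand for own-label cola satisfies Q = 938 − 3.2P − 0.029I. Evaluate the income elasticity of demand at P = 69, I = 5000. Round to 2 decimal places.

-0.25

At P = 69, I = 5000: Q = 572.200.
Holding P constant, ∂Q/∂I = −0.029.
η_I = (∂Q/∂I)·(I/Q) = -0.029 × (5000/572.200) = -0.25.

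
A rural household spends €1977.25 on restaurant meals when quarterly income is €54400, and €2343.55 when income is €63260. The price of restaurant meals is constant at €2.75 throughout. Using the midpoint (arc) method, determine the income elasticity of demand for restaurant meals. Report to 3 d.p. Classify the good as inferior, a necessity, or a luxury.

1.126 (luxury)

With a constant price, Q₁ = 1977.25/2.75 = 719.000 and Q₂ = 2343.55/2.75 = 852.200 (equivalently, work directly with expenditure since P cancels).
Midpoint %ΔQ = (2343.55 − 1977.25)/2160.40 = 0.16955; midpoint %ΔI = (63260 − 54400)/58830 = 0.15060.
η = 0.16955 / 0.15060 = 1.126.
η > 1 ⇒ luxury.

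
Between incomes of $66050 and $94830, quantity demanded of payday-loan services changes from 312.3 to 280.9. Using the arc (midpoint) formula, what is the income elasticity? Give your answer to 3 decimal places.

ΔQ = 280.9 − 312.3 = -31.4; midpoint Q̄ = (312.3 + 280.9)/2 = 296.6.
ΔI = 94830 − 66050 = 28780; midpoint Ī = (66050 + 94830)/2 = 80440.
η = (ΔQ/Q̄) ÷ (ΔI/Ī) = (-31.4/296.6) ÷ (28780/80440) = -0.296.

-0.296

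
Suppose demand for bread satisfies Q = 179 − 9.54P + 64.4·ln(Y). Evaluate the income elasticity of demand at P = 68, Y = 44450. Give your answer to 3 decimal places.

At P = 68, Y = 44450: Q = 219.497.
Holding P constant, ∂Q/∂Y = 64.4/Y = 0.00144882.
η_Y = (∂Q/∂Y)·(Y/Q) = 0.00144882 × (44450/219.497) = 0.293.

0.293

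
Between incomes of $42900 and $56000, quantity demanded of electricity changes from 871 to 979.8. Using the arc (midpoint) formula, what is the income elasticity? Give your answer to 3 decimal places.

0.444

ΔQ = 979.8 − 871 = 108.8; midpoint Q̄ = (871 + 979.8)/2 = 925.4.
ΔI = 56000 − 42900 = 13100; midpoint Ī = (42900 + 56000)/2 = 49450.
η = (ΔQ/Q̄) ÷ (ΔI/Ī) = (108.8/925.4) ÷ (13100/49450) = 0.444.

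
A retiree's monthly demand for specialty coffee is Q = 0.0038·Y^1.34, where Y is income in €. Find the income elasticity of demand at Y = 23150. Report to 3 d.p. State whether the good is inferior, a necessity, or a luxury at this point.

For Q = A·Y^β the income elasticity is constant and equal to β.
Here β = 1.34, so η = 1.340.
Since η > 1, the good is a luxury.

1.340 (luxury)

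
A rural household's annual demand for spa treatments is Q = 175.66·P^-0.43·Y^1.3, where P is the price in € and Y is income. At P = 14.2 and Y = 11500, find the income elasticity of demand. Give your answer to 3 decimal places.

1.300

For a multiplicative demand Q = A·P^α·Y^β, the income elasticity is β everywhere.
Here β = 1.3, so η = 1.300.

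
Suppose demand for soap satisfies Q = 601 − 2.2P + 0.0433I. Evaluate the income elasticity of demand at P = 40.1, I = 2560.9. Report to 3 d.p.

At P = 40.1, I = 2560.9: Q = 623.667.
Holding P constant, ∂Q/∂I = 0.0433.
η_I = (∂Q/∂I)·(I/Q) = 0.0433 × (2560.9/623.667) = 0.178.

0.178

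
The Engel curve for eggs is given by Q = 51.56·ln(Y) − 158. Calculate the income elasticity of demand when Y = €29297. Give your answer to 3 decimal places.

0.138

At Y = 29297: Q = 372.307.
dQ/dY = 51.56/Y = 0.00175991 at this income.
η = (dQ/dY)·(Y/Q) = 0.00175991 × (29297/372.307) = 0.138.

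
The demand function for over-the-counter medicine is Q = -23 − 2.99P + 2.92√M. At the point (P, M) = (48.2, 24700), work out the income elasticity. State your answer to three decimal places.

At P = 48.2, M = 24700: Q = 291.796.
Holding P constant, ∂Q/∂M = 2.92/(2√M) = 0.00928976.
η_M = (∂Q/∂M)·(M/Q) = 0.00928976 × (24700/291.796) = 0.786.

0.786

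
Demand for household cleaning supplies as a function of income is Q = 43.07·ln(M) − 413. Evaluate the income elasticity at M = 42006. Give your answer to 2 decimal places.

At M = 42006: Q = 45.505.
dQ/dM = 43.07/M = 0.00102533 at this income.
η = (dQ/dM)·(M/Q) = 0.00102533 × (42006/45.505) = 0.95.

0.95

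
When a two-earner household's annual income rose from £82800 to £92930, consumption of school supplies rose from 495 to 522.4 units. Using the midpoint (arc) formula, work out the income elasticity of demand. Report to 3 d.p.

0.467

ΔQ = 522.4 − 495 = 27.4; midpoint Q̄ = (495 + 522.4)/2 = 508.7.
ΔI = 92930 − 82800 = 10130; midpoint Ī = (82800 + 92930)/2 = 87865.
η = (ΔQ/Q̄) ÷ (ΔI/Ī) = (27.4/508.7) ÷ (10130/87865) = 0.467.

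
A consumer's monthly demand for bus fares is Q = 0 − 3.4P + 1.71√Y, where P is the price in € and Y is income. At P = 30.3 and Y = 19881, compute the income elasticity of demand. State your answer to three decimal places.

At P = 30.3, Y = 19881: Q = 138.090.
Holding P constant, ∂Q/∂Y = 1.71/(2√Y) = 0.00606383.
η_Y = (∂Q/∂Y)·(Y/Q) = 0.00606383 × (19881/138.090) = 0.873.

0.873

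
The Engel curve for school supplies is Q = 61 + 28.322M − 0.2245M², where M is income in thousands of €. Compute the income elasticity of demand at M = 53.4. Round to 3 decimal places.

0.249

At M = 53.4: Q = 933.2196.
dQ/dM = 28.322 − 0.449M = 4.34540.
η = (dQ/dM)·(M/Q) = 4.34540 × (53.4/933.2196) = 0.249.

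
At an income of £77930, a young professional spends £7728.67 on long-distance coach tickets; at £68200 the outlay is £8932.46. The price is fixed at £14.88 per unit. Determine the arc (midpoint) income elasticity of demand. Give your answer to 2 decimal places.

-1.09

With a constant price, Q₁ = 7728.67/14.88 = 519.400 and Q₂ = 8932.46/14.88 = 600.300 (equivalently, work directly with expenditure since P cancels).
Midpoint %ΔQ = (8932.46 − 7728.67)/8330.56 = 0.14450; midpoint %ΔI = (68200 − 77930)/73065 = -0.13317.
η = 0.14450 / -0.13317 = -1.09.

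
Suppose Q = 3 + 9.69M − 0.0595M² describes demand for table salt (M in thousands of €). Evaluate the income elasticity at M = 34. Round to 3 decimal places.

At M = 34: Q = 263.6780.
dQ/dM = 9.69 − 0.119M = 5.64400.
η = (dQ/dM)·(M/Q) = 5.64400 × (34/263.6780) = 0.728.

0.728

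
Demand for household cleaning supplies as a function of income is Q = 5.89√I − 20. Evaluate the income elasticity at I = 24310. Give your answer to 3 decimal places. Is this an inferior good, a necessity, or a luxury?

0.511 (necessity)

At I = 24310: Q = 898.349.
dQ/dI = 5.89/(2√I) = 0.0188883 at this income.
η = (dQ/dI)·(I/Q) = 0.0188883 × (24310/898.349) = 0.511.
Since 0 < η < 1, the good is a necessity.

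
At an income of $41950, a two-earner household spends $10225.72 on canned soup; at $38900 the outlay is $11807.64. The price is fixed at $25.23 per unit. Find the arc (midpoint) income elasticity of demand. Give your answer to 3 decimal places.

-1.903

With a constant price, Q₁ = 10225.72/25.23 = 405.300 and Q₂ = 11807.64/25.23 = 468.000 (equivalently, work directly with expenditure since P cancels).
Midpoint %ΔQ = (11807.64 − 10225.72)/11016.68 = 0.14359; midpoint %ΔI = (38900 − 41950)/40425 = -0.07545.
η = 0.14359 / -0.07545 = -1.903.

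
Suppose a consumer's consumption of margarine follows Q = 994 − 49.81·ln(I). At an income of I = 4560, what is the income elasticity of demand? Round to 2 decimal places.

At I = 4560: Q = 574.347.
dQ/dI = -49.81/I = -0.0109232 at this income.
η = (dQ/dI)·(I/Q) = -0.0109232 × (4560/574.347) = -0.09.

-0.09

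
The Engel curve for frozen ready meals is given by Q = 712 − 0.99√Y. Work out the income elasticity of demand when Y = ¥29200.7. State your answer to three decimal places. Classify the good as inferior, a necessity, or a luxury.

-0.156 (inferior good)

At Y = 29200.7: Q = 542.827.
dQ/dY = -0.99/(2√Y) = -0.00289673 at this income.
η = (dQ/dY)·(Y/Q) = -0.00289673 × (29200.7/542.827) = -0.156.
Since η < 0, the good is an inferior good.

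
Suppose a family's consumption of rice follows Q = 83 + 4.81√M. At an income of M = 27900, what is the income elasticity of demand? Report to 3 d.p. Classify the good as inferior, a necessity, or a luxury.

0.453 (necessity)

At M = 27900: Q = 886.428.
dQ/dM = 4.81/(2√M) = 0.0143984 at this income.
η = (dQ/dM)·(M/Q) = 0.0143984 × (27900/886.428) = 0.453.
Since 0 < η < 1, the good is a necessity.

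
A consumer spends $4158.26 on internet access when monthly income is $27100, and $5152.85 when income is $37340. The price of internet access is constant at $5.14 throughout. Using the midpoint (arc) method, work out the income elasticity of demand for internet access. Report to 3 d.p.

0.672

With a constant price, Q₁ = 4158.26/5.14 = 809.000 and Q₂ = 5152.85/5.14 = 1002.500 (equivalently, work directly with expenditure since P cancels).
Midpoint %ΔQ = (5152.85 − 4158.26)/4655.56 = 0.21364; midpoint %ΔI = (37340 − 27100)/32220 = 0.31782.
η = 0.21364 / 0.31782 = 0.672.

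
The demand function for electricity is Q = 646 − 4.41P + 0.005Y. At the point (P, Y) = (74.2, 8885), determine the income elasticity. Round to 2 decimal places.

At P = 74.2, Y = 8885: Q = 363.203.
Holding P constant, ∂Q/∂Y = 0.005.
η_Y = (∂Q/∂Y)·(Y/Q) = 0.005 × (8885/363.203) = 0.12.

0.12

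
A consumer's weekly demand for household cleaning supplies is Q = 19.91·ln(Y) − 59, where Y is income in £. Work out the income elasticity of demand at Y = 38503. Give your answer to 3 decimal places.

0.132

At Y = 38503: Q = 151.220.
dQ/dY = 19.91/Y = 0.000517103 at this income.
η = (dQ/dY)·(Y/Q) = 0.000517103 × (38503/151.220) = 0.132.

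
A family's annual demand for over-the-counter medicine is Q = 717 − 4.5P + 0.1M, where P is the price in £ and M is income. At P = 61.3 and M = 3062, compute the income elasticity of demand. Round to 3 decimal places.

At P = 61.3, M = 3062: Q = 747.350.
Holding P constant, ∂Q/∂M = 0.1.
η_M = (∂Q/∂M)·(M/Q) = 0.1 × (3062/747.350) = 0.410.

0.410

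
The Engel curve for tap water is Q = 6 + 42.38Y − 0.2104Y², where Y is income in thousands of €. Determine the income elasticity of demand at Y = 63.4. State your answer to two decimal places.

At Y = 63.4: Q = 1847.1766.
dQ/dY = 42.38 − 0.4208Y = 15.70128.
η = (dQ/dY)·(Y/Q) = 15.70128 × (63.4/1847.1766) = 0.54.

0.54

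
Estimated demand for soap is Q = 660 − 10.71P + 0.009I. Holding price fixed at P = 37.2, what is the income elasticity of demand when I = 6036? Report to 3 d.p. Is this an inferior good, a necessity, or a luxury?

At P = 37.2, I = 6036: Q = 315.912.
Holding P constant, ∂Q/∂I = 0.009.
η_I = (∂Q/∂I)·(I/Q) = 0.009 × (6036/315.912) = 0.172.
Since 0 < η < 1, this is a necessity.

0.172 (necessity)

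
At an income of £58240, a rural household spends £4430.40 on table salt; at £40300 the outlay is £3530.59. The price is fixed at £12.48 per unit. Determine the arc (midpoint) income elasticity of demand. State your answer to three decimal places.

With a constant price, Q₁ = 4430.40/12.48 = 355.000 and Q₂ = 3530.59/12.48 = 282.900 (equivalently, work directly with expenditure since P cancels).
Midpoint %ΔQ = (3530.59 − 4430.40)/3980.50 = -0.22605; midpoint %ΔI = (40300 − 58240)/49270 = -0.36412.
η = -0.22605 / -0.36412 = 0.621.

0.621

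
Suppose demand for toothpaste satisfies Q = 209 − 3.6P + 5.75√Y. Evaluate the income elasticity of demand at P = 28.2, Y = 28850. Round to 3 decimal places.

0.450

At P = 28.2, Y = 28850: Q = 1084.134.
Holding P constant, ∂Q/∂Y = 5.75/(2√Y) = 0.0169264.
η_Y = (∂Q/∂Y)·(Y/Q) = 0.0169264 × (28850/1084.134) = 0.450.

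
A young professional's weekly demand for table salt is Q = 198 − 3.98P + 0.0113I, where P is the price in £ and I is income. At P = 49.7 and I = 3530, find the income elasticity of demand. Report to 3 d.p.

0.995

At P = 49.7, I = 3530: Q = 40.083.
Holding P constant, ∂Q/∂I = 0.0113.
η_I = (∂Q/∂I)·(I/Q) = 0.0113 × (3530/40.083) = 0.995.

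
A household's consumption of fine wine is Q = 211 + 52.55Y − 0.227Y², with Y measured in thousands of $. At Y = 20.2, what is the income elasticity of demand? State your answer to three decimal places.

0.743

At Y = 20.2: Q = 1179.8849.
dQ/dY = 52.55 − 0.454Y = 43.37920.
η = (dQ/dY)·(Y/Q) = 43.37920 × (20.2/1179.8849) = 0.743.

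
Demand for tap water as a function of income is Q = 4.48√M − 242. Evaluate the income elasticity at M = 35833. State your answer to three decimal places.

0.700

At M = 35833: Q = 606.046.
dQ/dM = 4.48/(2√M) = 0.0118333 at this income.
η = (dQ/dM)·(M/Q) = 0.0118333 × (35833/606.046) = 0.700.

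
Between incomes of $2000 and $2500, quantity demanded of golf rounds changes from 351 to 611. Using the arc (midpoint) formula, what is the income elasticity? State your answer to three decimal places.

2.432

ΔQ = 611 − 351 = 260; midpoint Q̄ = (351 + 611)/2 = 481.
ΔI = 2500 − 2000 = 500; midpoint Ī = (2000 + 2500)/2 = 2250.
η = (ΔQ/Q̄) ÷ (ΔI/Ī) = (260/481) ÷ (500/2250) = 2.432.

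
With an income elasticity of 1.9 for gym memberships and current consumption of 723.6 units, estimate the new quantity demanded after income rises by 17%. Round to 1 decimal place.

957.3

%ΔQ ≈ η × %ΔI = 1.9 × 17% = 32.3%.
New Q ≈ 723.6 × (1 + 0.323) = 957.3.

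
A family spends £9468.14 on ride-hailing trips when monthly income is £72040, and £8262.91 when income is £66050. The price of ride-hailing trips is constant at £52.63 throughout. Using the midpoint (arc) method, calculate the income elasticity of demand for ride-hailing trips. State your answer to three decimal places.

1.567

With a constant price, Q₁ = 9468.14/52.63 = 179.900 and Q₂ = 8262.91/52.63 = 157.000 (equivalently, work directly with expenditure since P cancels).
Midpoint %ΔQ = (8262.91 − 9468.14)/8865.53 = -0.13595; midpoint %ΔI = (66050 − 72040)/69045 = -0.08676.
η = -0.13595 / -0.08676 = 1.567.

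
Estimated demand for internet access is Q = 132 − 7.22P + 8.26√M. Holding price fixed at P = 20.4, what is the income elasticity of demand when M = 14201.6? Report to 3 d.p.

At P = 20.4, M = 14201.6: Q = 969.060.
Holding P constant, ∂Q/∂M = 8.26/(2√M) = 0.0346562.
η_M = (∂Q/∂M)·(M/Q) = 0.0346562 × (14201.6/969.060) = 0.508.

0.508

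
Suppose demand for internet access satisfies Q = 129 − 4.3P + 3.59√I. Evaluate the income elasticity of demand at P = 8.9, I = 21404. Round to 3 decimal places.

At P = 8.9, I = 21404: Q = 615.951.
Holding P constant, ∂Q/∂I = 3.59/(2√I) = 0.0122692.
η_I = (∂Q/∂I)·(I/Q) = 0.0122692 × (21404/615.951) = 0.426.

0.426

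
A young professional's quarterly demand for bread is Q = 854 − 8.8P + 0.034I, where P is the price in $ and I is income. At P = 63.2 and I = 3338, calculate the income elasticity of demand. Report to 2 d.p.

0.28

At P = 63.2, I = 3338: Q = 411.332.
Holding P constant, ∂Q/∂I = 0.034.
η_I = (∂Q/∂I)·(I/Q) = 0.034 × (3338/411.332) = 0.28.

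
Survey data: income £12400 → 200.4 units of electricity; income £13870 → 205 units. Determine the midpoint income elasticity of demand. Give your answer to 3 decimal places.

0.203

ΔQ = 205 − 200.4 = 4.6; midpoint Q̄ = (200.4 + 205)/2 = 202.7.
ΔI = 13870 − 12400 = 1470; midpoint Ī = (12400 + 13870)/2 = 13135.
η = (ΔQ/Q̄) ÷ (ΔI/Ī) = (4.6/202.7) ÷ (1470/13135) = 0.203.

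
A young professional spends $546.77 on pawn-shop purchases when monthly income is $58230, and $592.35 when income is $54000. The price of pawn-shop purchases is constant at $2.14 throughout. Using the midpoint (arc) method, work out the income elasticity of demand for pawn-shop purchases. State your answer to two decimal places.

-1.06

With a constant price, Q₁ = 546.77/2.14 = 255.500 and Q₂ = 592.35/2.14 = 276.799 (equivalently, work directly with expenditure since P cancels).
Midpoint %ΔQ = (592.35 − 546.77)/569.56 = 0.08003; midpoint %ΔI = (54000 − 58230)/56115 = -0.07538.
η = 0.08003 / -0.07538 = -1.06.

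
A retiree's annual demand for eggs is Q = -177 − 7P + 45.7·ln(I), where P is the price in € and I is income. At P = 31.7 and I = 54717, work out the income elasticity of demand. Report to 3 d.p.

0.458

At P = 31.7, I = 54717: Q = 99.684.
Holding P constant, ∂Q/∂I = 45.7/I = 0.000835207.
η_I = (∂Q/∂I)·(I/Q) = 0.000835207 × (54717/99.684) = 0.458.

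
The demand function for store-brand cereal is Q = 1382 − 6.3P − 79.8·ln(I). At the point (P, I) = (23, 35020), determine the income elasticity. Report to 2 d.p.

At P = 23, I = 35020: Q = 402.099.
Holding P constant, ∂Q/∂I = -79.8/I = -0.0022787.
η_I = (∂Q/∂I)·(I/Q) = -0.0022787 × (35020/402.099) = -0.20.

-0.20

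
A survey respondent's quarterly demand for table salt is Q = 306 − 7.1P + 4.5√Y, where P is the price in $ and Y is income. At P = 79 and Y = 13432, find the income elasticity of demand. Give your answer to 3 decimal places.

0.978

At P = 79, Y = 13432: Q = 266.634.
Holding P constant, ∂Q/∂Y = 4.5/(2√Y) = 0.0194139.
η_Y = (∂Q/∂Y)·(Y/Q) = 0.0194139 × (13432/266.634) = 0.978.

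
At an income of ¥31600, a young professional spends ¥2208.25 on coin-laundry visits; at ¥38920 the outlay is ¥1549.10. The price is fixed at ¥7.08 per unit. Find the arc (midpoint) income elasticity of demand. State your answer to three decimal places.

-1.690

With a constant price, Q₁ = 2208.25/7.08 = 311.900 and Q₂ = 1549.10/7.08 = 218.799 (equivalently, work directly with expenditure since P cancels).
Midpoint %ΔQ = (1549.10 − 2208.25)/1878.68 = -0.35086; midpoint %ΔI = (38920 − 31600)/35260 = 0.20760.
η = -0.35086 / 0.20760 = -1.690.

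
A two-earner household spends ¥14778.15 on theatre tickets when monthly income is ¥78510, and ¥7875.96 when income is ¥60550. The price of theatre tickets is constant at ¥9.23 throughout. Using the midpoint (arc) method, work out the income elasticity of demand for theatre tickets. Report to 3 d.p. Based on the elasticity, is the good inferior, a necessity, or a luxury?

With a constant price, Q₁ = 14778.15/9.23 = 1601.100 and Q₂ = 7875.96/9.23 = 853.300 (equivalently, work directly with expenditure since P cancels).
Midpoint %ΔQ = (7875.96 − 14778.15)/11327.06 = -0.60935; midpoint %ΔI = (60550 − 78510)/69530 = -0.25831.
η = -0.60935 / -0.25831 = 2.359.
η > 1 ⇒ luxury.

2.359 (luxury)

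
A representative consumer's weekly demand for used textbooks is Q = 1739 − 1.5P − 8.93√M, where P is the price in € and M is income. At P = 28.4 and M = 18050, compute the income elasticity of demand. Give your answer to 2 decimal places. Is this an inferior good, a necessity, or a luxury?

-1.21 (inferior good)

At P = 28.4, M = 18050: Q = 496.652.
Holding P constant, ∂Q/∂M = -8.93/(2√M) = -0.033234.
η_M = (∂Q/∂M)·(M/Q) = -0.033234 × (18050/496.652) = -1.21.
Since η < 0, this is an inferior good.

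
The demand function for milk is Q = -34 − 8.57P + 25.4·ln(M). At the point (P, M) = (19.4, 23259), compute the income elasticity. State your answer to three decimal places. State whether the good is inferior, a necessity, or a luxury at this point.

0.461 (necessity)

At P = 19.4, M = 23259: Q = 55.125.
Holding P constant, ∂Q/∂M = 25.4/M = 0.00109205.
η_M = (∂Q/∂M)·(M/Q) = 0.00109205 × (23259/55.125) = 0.461.
Since 0 < η < 1, this is a necessity.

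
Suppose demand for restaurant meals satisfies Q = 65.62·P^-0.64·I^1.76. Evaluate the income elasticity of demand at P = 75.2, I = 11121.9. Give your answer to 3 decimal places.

For a multiplicative demand Q = A·P^α·I^β, the income elasticity is β everywhere.
Here β = 1.76, so η = 1.760.

1.760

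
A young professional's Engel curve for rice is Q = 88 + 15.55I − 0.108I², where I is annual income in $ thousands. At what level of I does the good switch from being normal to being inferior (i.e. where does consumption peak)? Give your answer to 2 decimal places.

dQ/dI = 15.55 − 0.216I.
The good is inferior where dQ/dI < 0. Setting dQ/dI = 0 gives I = 15.55 / 0.216 = 71.99.

71.99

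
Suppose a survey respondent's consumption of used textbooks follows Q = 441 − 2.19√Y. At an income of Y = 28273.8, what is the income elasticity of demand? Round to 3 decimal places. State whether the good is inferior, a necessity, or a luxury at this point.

-2.531 (inferior good)

At Y = 28273.8: Q = 72.756.
dQ/dY = -2.19/(2√Y) = -0.00651211 at this income.
η = (dQ/dY)·(Y/Q) = -0.00651211 × (28273.8/72.756) = -2.531.
Since η < 0, the good is an inferior good.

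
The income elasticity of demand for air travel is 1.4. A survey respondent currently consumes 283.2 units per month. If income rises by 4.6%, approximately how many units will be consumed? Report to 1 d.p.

301.4

%ΔQ ≈ η × %ΔI = 1.4 × 4.6% = 6.44%.
New Q ≈ 283.2 × (1 + 0.0644) = 301.4.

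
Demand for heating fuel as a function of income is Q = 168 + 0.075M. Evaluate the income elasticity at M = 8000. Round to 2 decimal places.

At M = 8000: Q = 768.000.
dQ/dM = 0.075.
η = (dQ/dM)·(M/Q) = 0.075 × (8000/768.000) = 0.78.

0.78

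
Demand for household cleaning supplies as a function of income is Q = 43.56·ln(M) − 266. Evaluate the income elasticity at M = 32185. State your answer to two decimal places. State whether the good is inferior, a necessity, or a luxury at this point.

At M = 32185: Q = 186.120.
dQ/dM = 43.56/M = 0.00135343 at this income.
η = (dQ/dM)·(M/Q) = 0.00135343 × (32185/186.120) = 0.23.
Since 0 < η < 1, the good is a necessity.

0.23 (necessity)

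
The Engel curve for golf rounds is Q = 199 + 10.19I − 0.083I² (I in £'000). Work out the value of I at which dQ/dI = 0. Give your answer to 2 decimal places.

dQ/dI = 10.19 − 0.166I.
The good is inferior where dQ/dI < 0. Setting dQ/dI = 0 gives I = 10.19 / 0.166 = 61.39.

61.39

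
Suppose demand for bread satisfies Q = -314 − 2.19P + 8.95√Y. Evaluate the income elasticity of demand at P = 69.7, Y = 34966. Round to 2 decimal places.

0.69

At P = 69.7, Y = 34966: Q = 1206.935.
Holding P constant, ∂Q/∂Y = 8.95/(2√Y) = 0.0239315.
η_Y = (∂Q/∂Y)·(Y/Q) = 0.0239315 × (34966/1206.935) = 0.69.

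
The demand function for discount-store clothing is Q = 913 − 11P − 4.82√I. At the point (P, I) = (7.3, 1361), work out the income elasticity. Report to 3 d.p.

At P = 7.3, I = 1361: Q = 654.882.
Holding P constant, ∂Q/∂I = -4.82/(2√I) = -0.0653263.
η_I = (∂Q/∂I)·(I/Q) = -0.0653263 × (1361/654.882) = -0.136.

-0.136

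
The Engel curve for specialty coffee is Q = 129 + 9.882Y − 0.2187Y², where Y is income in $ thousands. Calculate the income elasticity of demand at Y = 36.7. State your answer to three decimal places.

-1.149

At Y = 36.7: Q = 197.1046.
dQ/dY = 9.882 − 0.4374Y = -6.17058.
η = (dQ/dY)·(Y/Q) = -6.17058 × (36.7/197.1046) = -1.149.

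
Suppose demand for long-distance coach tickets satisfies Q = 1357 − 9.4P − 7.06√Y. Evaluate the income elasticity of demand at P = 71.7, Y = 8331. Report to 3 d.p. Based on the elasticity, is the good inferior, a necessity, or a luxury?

At P = 71.7, Y = 8331: Q = 38.623.
Holding P constant, ∂Q/∂Y = -7.06/(2√Y) = -0.0386746.
η_Y = (∂Q/∂Y)·(Y/Q) = -0.0386746 × (8331/38.623) = -8.342.
Since η < 0, this is an inferior good.

-8.342 (inferior good)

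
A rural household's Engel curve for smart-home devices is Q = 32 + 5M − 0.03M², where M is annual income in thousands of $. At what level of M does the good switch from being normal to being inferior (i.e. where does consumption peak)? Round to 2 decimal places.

83.33

dQ/dM = 5 − 0.06M.
The good is inferior where dQ/dM < 0. Setting dQ/dM = 0 gives M = 5 / 0.06 = 83.33.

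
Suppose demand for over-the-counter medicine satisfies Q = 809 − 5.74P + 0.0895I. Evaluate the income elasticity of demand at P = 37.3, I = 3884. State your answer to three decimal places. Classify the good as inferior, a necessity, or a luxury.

0.369 (necessity)

At P = 37.3, I = 3884: Q = 942.516.
Holding P constant, ∂Q/∂I = 0.0895.
η_I = (∂Q/∂I)·(I/Q) = 0.0895 × (3884/942.516) = 0.369.
Since 0 < η < 1, this is a necessity.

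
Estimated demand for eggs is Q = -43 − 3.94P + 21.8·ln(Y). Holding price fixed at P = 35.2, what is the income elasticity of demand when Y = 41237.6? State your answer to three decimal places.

0.436

At P = 35.2, Y = 41237.6: Q = 49.983.
Holding P constant, ∂Q/∂Y = 21.8/Y = 0.000528644.
η_Y = (∂Q/∂Y)·(Y/Q) = 0.000528644 × (41237.6/49.983) = 0.436.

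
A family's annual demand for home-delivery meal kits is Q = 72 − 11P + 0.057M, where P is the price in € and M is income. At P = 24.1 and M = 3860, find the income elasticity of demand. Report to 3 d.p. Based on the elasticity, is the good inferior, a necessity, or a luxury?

At P = 24.1, M = 3860: Q = 26.920.
Holding P constant, ∂Q/∂M = 0.057.
η_M = (∂Q/∂M)·(M/Q) = 0.057 × (3860/26.920) = 8.173.
Since η > 1, this is a luxury.

8.173 (luxury)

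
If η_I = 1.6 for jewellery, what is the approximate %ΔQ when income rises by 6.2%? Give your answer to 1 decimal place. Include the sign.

9.9%

%ΔQ ≈ η × %ΔI = 1.6 × 6.2% = 9.9%.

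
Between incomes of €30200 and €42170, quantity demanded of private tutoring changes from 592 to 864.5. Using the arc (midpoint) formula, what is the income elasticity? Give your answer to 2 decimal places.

1.13

ΔQ = 864.5 − 592 = 272.5; midpoint Q̄ = (592 + 864.5)/2 = 728.25.
ΔI = 42170 − 30200 = 11970; midpoint Ī = (30200 + 42170)/2 = 36185.
η = (ΔQ/Q̄) ÷ (ΔI/Ī) = (272.5/728.25) ÷ (11970/36185) = 1.13.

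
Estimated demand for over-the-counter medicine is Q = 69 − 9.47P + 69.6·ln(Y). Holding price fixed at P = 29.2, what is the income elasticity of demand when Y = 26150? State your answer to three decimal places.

At P = 29.2, Y = 26150: Q = 500.420.
Holding P constant, ∂Q/∂Y = 69.6/Y = 0.00266157.
η_Y = (∂Q/∂Y)·(Y/Q) = 0.00266157 × (26150/500.420) = 0.139.

0.139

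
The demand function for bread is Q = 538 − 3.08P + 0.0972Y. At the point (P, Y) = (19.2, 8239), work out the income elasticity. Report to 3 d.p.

0.626

At P = 19.2, Y = 8239: Q = 1279.695.
Holding P constant, ∂Q/∂Y = 0.0972.
η_Y = (∂Q/∂Y)·(Y/Q) = 0.0972 × (8239/1279.695) = 0.626.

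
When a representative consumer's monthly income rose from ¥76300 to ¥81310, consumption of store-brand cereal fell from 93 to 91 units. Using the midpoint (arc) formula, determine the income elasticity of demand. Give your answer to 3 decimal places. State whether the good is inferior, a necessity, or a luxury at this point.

ΔQ = 91 − 93 = -2; midpoint Q̄ = (93 + 91)/2 = 92.
ΔI = 81310 − 76300 = 5010; midpoint Ī = (76300 + 81310)/2 = 78805.
η = (ΔQ/Q̄) ÷ (ΔI/Ī) = (-2/92) ÷ (5010/78805) = -0.342.
η < 0 ⇒ inferior good.

-0.342 (inferior good)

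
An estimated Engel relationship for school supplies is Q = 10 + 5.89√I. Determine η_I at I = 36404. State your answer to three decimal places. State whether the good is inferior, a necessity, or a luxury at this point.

0.496 (necessity)

At I = 36404: Q = 1133.802.
dQ/dI = 5.89/(2√I) = 0.0154351 at this income.
η = (dQ/dI)·(I/Q) = 0.0154351 × (36404/1133.802) = 0.496.
Since 0 < η < 1, the good is a necessity.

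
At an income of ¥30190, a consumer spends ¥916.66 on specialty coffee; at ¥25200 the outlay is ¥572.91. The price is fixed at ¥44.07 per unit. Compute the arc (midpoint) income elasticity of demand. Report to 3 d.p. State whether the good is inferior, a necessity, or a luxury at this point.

With a constant price, Q₁ = 916.66/44.07 = 20.800 and Q₂ = 572.91/44.07 = 13.000 (equivalently, work directly with expenditure since P cancels).
Midpoint %ΔQ = (572.91 − 916.66)/744.79 = -0.46154; midpoint %ΔI = (25200 − 30190)/27695 = -0.18018.
η = -0.46154 / -0.18018 = 2.562.
η > 1 ⇒ luxury.

2.562 (luxury)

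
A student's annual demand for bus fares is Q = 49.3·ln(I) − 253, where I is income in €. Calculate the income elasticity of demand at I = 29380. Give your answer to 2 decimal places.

0.19

At I = 29380: Q = 254.202.
dQ/dI = 49.3/I = 0.00167801 at this income.
η = (dQ/dI)·(I/Q) = 0.00167801 × (29380/254.202) = 0.19.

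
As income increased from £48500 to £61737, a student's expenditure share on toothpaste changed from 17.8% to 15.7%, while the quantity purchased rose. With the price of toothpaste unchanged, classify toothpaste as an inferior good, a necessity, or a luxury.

Quantity rises but the budget share falls as income rises, so 0 < η < 1.

necessity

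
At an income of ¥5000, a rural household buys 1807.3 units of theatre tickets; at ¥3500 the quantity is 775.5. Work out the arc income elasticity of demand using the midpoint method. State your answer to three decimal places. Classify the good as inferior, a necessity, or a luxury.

2.264 (luxury)

ΔQ = 775.5 − 1807.3 = -1031.8; midpoint Q̄ = (1807.3 + 775.5)/2 = 1291.4.
ΔI = 3500 − 5000 = -1500; midpoint Ī = (5000 + 3500)/2 = 4250.
η = (ΔQ/Q̄) ÷ (ΔI/Ī) = (-1031.8/1291.4) ÷ (-1500/4250) = 2.264.
η > 1 ⇒ luxury.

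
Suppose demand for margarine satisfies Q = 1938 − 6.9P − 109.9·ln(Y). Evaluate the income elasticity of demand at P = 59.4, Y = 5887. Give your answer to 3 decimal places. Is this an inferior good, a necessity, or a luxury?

-0.191 (inferior good)

At P = 59.4, Y = 5887: Q = 574.153.
Holding P constant, ∂Q/∂Y = -109.9/Y = -0.0186683.
η_Y = (∂Q/∂Y)·(Y/Q) = -0.0186683 × (5887/574.153) = -0.191.
Since η < 0, this is an inferior good.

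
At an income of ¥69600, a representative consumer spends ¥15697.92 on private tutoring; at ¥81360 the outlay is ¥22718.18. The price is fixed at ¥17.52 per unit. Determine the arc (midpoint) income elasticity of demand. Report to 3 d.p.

2.346

With a constant price, Q₁ = 15697.92/17.52 = 896.000 and Q₂ = 22718.18/17.52 = 1296.700 (equivalently, work directly with expenditure since P cancels).
Midpoint %ΔQ = (22718.18 − 15697.92)/19208.05 = 0.36549; midpoint %ΔI = (81360 − 69600)/75480 = 0.15580.
η = 0.36549 / 0.15580 = 2.346.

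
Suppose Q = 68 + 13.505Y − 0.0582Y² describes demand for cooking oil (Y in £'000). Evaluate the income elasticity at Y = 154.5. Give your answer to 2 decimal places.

At Y = 154.5: Q = 765.2739.
dQ/dY = 13.505 − 0.1164Y = -4.47880.
η = (dQ/dY)·(Y/Q) = -4.47880 × (154.5/765.2739) = -0.90.

-0.90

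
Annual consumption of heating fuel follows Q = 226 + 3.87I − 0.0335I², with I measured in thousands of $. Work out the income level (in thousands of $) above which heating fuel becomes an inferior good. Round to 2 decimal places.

57.76

dQ/dI = 3.87 − 0.067I.
The good is inferior where dQ/dI < 0. Setting dQ/dI = 0 gives I = 3.87 / 0.067 = 57.76.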